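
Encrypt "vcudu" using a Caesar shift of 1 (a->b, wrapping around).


Input: 'vcudu', shift = 1
Operation: for each letter, (position + 1) mod 26
Mapping: 'v'(21+1=22)->'w', 'c'(2+1=3)->'d', 'u'(20+1=21)->'v', 'd'(3+1=4)->'e', 'u'(20+1=21)->'v'
Result: wdvev


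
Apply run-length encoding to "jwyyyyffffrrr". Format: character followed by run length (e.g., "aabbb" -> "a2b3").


Input: 'jwyyyyffffrrr'
Operation: identify consecutive runs
Runs: 'j' -> j1, 'w' -> w1, 'yyyy' -> y4, 'ffff' -> f4, 'rrr' -> r3
Encoded: j1w1y4f4r3


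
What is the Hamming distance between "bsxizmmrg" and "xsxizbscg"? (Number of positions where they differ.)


String 1: 'bsxizmmrg'
String 2: 'xsxizbscg'
Compare each position: pos 0: 'b'!='x', pos 1: 's'=='s', pos 2: 'x'=='x', pos 3: 'i'=='i', pos 4: 'z'=='z', pos 5: 'm'!='b', pos 6: 'm'!='s', pos 7: 'r'!='c', pos 8: 'g'=='g'
Differing positions: 4
Hamming distance: 4


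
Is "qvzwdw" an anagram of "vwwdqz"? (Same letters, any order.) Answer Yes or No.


String 1: 'vwwdqz' -> sorted: 'dqvwwz'
String 2: 'qvzwdw' -> sorted: 'dqvwwz'
Compare sorted forms: 'dqvwwz' == 'dqvwwz'
Anagram: Yes


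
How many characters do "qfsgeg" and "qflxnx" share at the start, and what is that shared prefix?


String 1: 'qfsgeg'
String 2: 'qflxnx'
Compare position by position:
pos 0: 'q' vs 'q' match
pos 1: 'f' vs 'f' match
pos 2: 's' vs 'l' differ -> stop
Longest common prefix: "qf" (length 2)


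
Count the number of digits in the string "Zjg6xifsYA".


Input string: 'Zjg6xifsYA'
Operation: count digit characters (0-9)
Scan: 'Z', 'j', 'g', '6'(digit), 'x', 'i', 'f', 's', 'Y', 'A'
Digits found: 1
Result: 1


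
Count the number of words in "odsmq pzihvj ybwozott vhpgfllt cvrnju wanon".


Input string: 'odsmq pzihvj ybwozott vhpgfllt cvrnju wanon'
Operation: split by spaces
Words found: 'odsmq', 'pzihvj', 'ybwozott', 'vhpgfllt', 'cvrnju', 'wanon'
Word count: 6


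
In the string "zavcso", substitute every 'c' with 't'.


Input string: 'zavcso'
Operation: replace 'c' with 't'
Positions of 'c': 3
After replacement: zavtso


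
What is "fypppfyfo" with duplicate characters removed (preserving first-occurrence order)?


Input: 'fypppfyfo'
Operation: keep first occurrence of each character
Scan: s[0]='f' new -> keep; s[1]='y' new -> keep; s[2]='p' new -> keep; s[3]='p' seen -> skip; s[4]='p' seen -> skip; s[5]='f' seen -> skip; s[6]='y' seen -> skip; s[7]='f' seen -> skip; s[8]='o' new -> keep
Result: fypo


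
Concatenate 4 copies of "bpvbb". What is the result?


Input string: 'bpvbb'
Operation: repeat 4 times
Concatenation: 'bpvbb' + 'bpvbb' + 'bpvbb' + 'bpvbb'
Result: bpvbbbpvbbbpvbbbpvbb


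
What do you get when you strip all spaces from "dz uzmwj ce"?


Input string: 'dz uzmwj ce'
Operation: remove all spaces
Words: 'dz', 'uzmwj', 'ce'
Join without spaces: dzuzmwjce


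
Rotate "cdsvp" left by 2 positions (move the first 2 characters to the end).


Input: 'cdsvp', shift = 2
Operation: split at index 2 and swap parts
Front part s[0:2] = 'cd'
Back part s[2:] = 'svp'
Rotated = back + front = 'svp' + 'cd'
Result: svpcd


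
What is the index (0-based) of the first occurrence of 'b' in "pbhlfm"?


Input string: 'pbhlfm'
Target: 'b'
Scanning left to right: s[0]='p', s[1]='b'
First match at index: 1


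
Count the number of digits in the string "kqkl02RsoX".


Input string: 'kqkl02RsoX'
Operation: count digit characters (0-9)
Scan: 'k', 'q', 'k', 'l', '0'(digit), '2'(digit), 'R', 's', 'o', 'X'
Digits found: 2
Result: 2


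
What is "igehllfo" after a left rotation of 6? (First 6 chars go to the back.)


Input: 'igehllfo', shift = 6
Operation: split at index 6 and swap parts
Front part s[0:6] = 'igehll'
Back part s[6:] = 'fo'
Rotated = back + front = 'fo' + 'igehll'
Result: foigehll


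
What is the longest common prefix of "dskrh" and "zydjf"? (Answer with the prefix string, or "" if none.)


String 1: 'dskrh'
String 2: 'zydjf'
Compare position by position:
pos 0: 'd' vs 'z' differ -> stop
Longest common prefix: "" (length 0)


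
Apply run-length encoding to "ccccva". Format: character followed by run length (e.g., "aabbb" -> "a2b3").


Input: 'ccccva'
Operation: identify consecutive runs
Runs: 'cccc' -> c4, 'v' -> v1, 'a' -> a1
Encoded: c4v1a1


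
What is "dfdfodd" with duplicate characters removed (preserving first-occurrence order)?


Input: 'dfdfodd'
Operation: keep first occurrence of each character
Scan: s[0]='d' new -> keep; s[1]='f' new -> keep; s[2]='d' seen -> skip; s[3]='f' seen -> skip; s[4]='o' new -> keep; s[5]='d' seen -> skip; s[6]='d' seen -> skip
Result: dfo


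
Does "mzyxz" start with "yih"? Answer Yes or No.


Input string: 'mzyxz'
Prefix to check: 'yih'
First 3 characters of input: 'mzy'
Match: False
Result: No


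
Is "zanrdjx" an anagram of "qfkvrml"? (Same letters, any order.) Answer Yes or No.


String 1: 'qfkvrml' -> sorted: 'fklmqrv'
String 2: 'zanrdjx' -> sorted: 'adjnrxz'
Compare sorted forms: 'fklmqrv' != 'adjnrxz'
Anagram: No


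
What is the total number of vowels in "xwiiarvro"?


Input string: 'xwiiarvro'
Operation: count vowels (a, e, i, o, u)
Scan: s[0]='x', s[1]='w', s[2]='i' (vowel), s[3]='i' (vowel), s[4]='a' (vowel), s[5]='r', s[6]='v', s[7]='r', s[8]='o' (vowel)
Vowels found: 4
Result: 4


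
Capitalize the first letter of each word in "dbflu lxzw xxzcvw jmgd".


Input string: 'dbflu lxzw xxzcvw jmgd'
Operation: capitalize first letter of each word
Word transformations: 'dbflu'->'Dbflu', 'lxzw'->'Lxzw', 'xxzcvw'->'Xxzcvw', 'jmgd'->'Jmgd'
Result: Dbflu Lxzw Xxzcvw Jmgd


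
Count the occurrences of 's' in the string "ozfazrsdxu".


Input string: 'ozfazrsdxu'
Target character: 's'
Scan each position: s[6]='s'
Matches found at indices: 6
Total: 1


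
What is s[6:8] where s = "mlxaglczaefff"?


Input string: 'mlxaglczaefff'
Operation: slice [6:8]
Extract characters: s[6]='c', s[7]='z'
Result: cz


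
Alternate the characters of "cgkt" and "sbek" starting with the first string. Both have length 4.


String 1: 'cgkt'
String 2: 'sbek'
Operation: alternate characters
Pairs: 'c'+'s', 'g'+'b', 'k'+'e', 't'+'k'
Result: csgbketk


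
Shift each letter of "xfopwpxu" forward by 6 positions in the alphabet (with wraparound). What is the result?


Input: 'xfopwpxu', shift = 6
Operation: for each letter, (position + 6) mod 26
Mapping: 'x'(23+6=29, 29 mod 26=3)->'d', 'f'(5+6=11)->'l', 'o'(14+6=20)->'u', 'p'(15+6=21)->'v', 'w'(22+6=28, 28 mod 26=2)->'c', 'p'(15+6=21)->'v', 'x'(23+6=29, 29 mod 26=3)->'d', 'u'(20+6=26, 26 mod 26=0)->'a'
Result: dluvcvda


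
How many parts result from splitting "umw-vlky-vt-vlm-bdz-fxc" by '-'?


Input string: 'umw-vlky-vt-vlm-bdz-fxc'
Delimiter: '-'
Split result: 'umw', 'vlky', 'vt', 'vlm', 'bdz', 'fxc'
Number of parts: 6


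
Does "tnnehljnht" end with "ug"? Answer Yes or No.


Input string: 'tnnehljnht'
Suffix to check: 'ug'
Last 2 characters of input: 'ht'
Match: False
Result: No


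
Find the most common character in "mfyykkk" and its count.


Input: 'mfyykkk'
Operation: tally each character
Counts: 'f':1, 'k':3, 'm':1, 'y':2
Maximum: 'k' appears 3 times


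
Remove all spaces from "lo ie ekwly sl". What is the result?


Input string: 'lo ie ekwly sl'
Operation: remove all spaces
Words: 'lo', 'ie', 'ekwly', 'sl'
Join without spaces: loieekwlysl


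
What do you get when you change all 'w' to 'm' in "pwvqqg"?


Input string: 'pwvqqg'
Operation: replace 'w' with 'm'
Positions of 'w': 1
After replacement: pmvqqg


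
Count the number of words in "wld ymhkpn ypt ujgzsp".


Input string: 'wld ymhkpn ypt ujgzsp'
Operation: split by spaces
Words found: 'wld', 'ymhkpn', 'ypt', 'ujgzsp'
Word count: 4


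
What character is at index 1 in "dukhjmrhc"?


Input string: 'dukhjmrhc'
Operation: get character at index 1
Index mapping: s[0]='d', s[1]='u'
Result: 'u'


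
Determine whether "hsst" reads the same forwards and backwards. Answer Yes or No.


Input string: 'hsst'
Reversed: 'tssh'
Compare pairs: s[0]='h' vs s[3]='t' (mismatch), s[1]='s' vs s[2]='s' (match)
Palindrome: No


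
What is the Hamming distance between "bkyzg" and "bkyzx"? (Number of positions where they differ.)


String 1: 'bkyzg'
String 2: 'bkyzx'
Compare each position: pos 0: 'b'=='b', pos 1: 'k'=='k', pos 2: 'y'=='y', pos 3: 'z'=='z', pos 4: 'g'!='x'
Differing positions: 1
Hamming distance: 1


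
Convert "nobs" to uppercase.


Input string: 'nobs'
Operation: convert each letter to uppercase
Mapping: 'n'->'N', 'o'->'O', 'b'->'B', 's'->'S'
Result: NOBS


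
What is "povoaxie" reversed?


Input string: 'povoaxie'
Operation: reverse character order
Original order: 'p' -> 'o' -> 'v' -> 'o' -> 'a' -> 'x' -> 'i' -> 'e'
Reversed order: 'e' -> 'i' -> 'x' -> 'a' -> 'o' -> 'v' -> 'o' -> 'p'
Result: eixaovop


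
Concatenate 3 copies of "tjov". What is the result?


Input string: 'tjov'
Operation: repeat 3 times
Concatenation: 'tjov' + 'tjov' + 'tjov'
Result: tjovtjovtjov


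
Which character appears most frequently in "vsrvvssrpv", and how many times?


Input: 'vsrvvssrpv'
Operation: tally each character
Counts: 'p':1, 'r':2, 's':3, 'v':4
Maximum: 'v' appears 4 times


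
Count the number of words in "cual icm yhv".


Input string: 'cual icm yhv'
Operation: split by spaces
Words found: 'cual', 'icm', 'yhv'
Word count: 3


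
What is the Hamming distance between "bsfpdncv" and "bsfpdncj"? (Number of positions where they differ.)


String 1: 'bsfpdncv'
String 2: 'bsfpdncj'
Compare each position: pos 0: 'b'=='b', pos 1: 's'=='s', pos 2: 'f'=='f', pos 3: 'p'=='p', pos 4: 'd'=='d', pos 5: 'n'=='n', pos 6: 'c'=='c', pos 7: 'v'!='j'
Differing positions: 1
Hamming distance: 1


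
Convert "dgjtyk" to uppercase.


Input string: 'dgjtyk'
Operation: convert each letter to uppercase
Mapping: 'd'->'D', 'g'->'G', 'j'->'J', 't'->'T', 'y'->'Y', 'k'->'K'
Result: DGJTYK


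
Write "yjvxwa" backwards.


Input string: 'yjvxwa'
Operation: reverse character order
Original order: 'y' -> 'j' -> 'v' -> 'x' -> 'w' -> 'a'
Reversed order: 'a' -> 'w' -> 'x' -> 'v' -> 'j' -> 'y'
Result: awxvjy


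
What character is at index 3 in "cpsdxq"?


Input string: 'cpsdxq'
Operation: get character at index 3
Index mapping: s[0]='c', s[1]='p', s[2]='s', s[3]='d'
Result: 'd'


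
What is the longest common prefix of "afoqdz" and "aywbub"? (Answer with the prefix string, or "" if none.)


String 1: 'afoqdz'
String 2: 'aywbub'
Compare position by position:
pos 0: 'a' vs 'a' match
pos 1: 'f' vs 'y' differ -> stop
Longest common prefix: "a" (length 1)


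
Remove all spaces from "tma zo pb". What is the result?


Input string: 'tma zo pb'
Operation: remove all spaces
Words: 'tma', 'zo', 'pb'
Join without spaces: tmazopb


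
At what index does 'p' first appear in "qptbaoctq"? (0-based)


Input string: 'qptbaoctq'
Target: 'p'
Scanning left to right: s[0]='q', s[1]='p'
First match at index: 1


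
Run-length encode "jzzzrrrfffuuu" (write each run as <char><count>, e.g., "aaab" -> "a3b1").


Input: 'jzzzrrrfffuuu'
Operation: identify consecutive runs
Runs: 'j' -> j1, 'zzz' -> z3, 'rrr' -> r3, 'fff' -> f3, 'uuu' -> u3
Encoded: j1z3r3f3u3


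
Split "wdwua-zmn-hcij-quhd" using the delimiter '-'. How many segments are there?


Input string: 'wdwua-zmn-hcij-quhd'
Delimiter: '-'
Split result: 'wdwua', 'zmn', 'hcij', 'quhd'
Number of parts: 4


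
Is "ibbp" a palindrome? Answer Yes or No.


Input string: 'ibbp'
Reversed: 'pbbi'
Compare pairs: s[0]='i' vs s[3]='p' (mismatch), s[1]='b' vs s[2]='b' (match)
Palindrome: No


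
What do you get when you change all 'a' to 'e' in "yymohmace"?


Input string: 'yymohmace'
Operation: replace 'a' with 'e'
Positions of 'a': 6
After replacement: yymohmece


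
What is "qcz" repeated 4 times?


Input string: 'qcz'
Operation: repeat 4 times
Concatenation: 'qcz' + 'qcz' + 'qcz' + 'qcz'
Result: qczqczqczqcz


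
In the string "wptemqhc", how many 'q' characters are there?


Input string: 'wptemqhc'
Target character: 'q'
Scan each position: s[5]='q'
Matches found at indices: 5
Total: 1


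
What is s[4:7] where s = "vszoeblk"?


Input string: 'vszoeblk'
Operation: slice [4:7]
Extract characters: s[4]='e', s[5]='b', s[6]='l'
Result: ebl


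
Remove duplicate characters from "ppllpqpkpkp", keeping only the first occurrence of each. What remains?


Input: 'ppllpqpkpkp'
Operation: keep first occurrence of each character
Scan: s[0]='p' new -> keep; s[1]='p' seen -> skip; s[2]='l' new -> keep; s[3]='l' seen -> skip; s[4]='p' seen -> skip; s[5]='q' new -> keep; s[6]='p' seen -> skip; s[7]='k' new -> keep; s[8]='p' seen -> skip; s[9]='k' seen -> skip; s[10]='p' seen -> skip
Result: plqk


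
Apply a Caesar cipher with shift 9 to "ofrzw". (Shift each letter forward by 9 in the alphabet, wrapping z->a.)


Input: 'ofrzw', shift = 9
Operation: for each letter, (position + 9) mod 26
Mapping: 'o'(14+9=23)->'x', 'f'(5+9=14)->'o', 'r'(17+9=26, 26 mod 26=0)->'a', 'z'(25+9=34, 34 mod 26=8)->'i', 'w'(22+9=31, 31 mod 26=5)->'f'
Result: xoaif


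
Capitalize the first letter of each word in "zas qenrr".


Input string: 'zas qenrr'
Operation: capitalize first letter of each word
Word transformations: 'zas'->'Zas', 'qenrr'->'Qenrr'
Result: Zas Qenrr


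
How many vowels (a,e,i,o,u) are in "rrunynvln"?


Input string: 'rrunynvln'
Operation: count vowels (a, e, i, o, u)
Scan: s[0]='r', s[1]='r', s[2]='u' (vowel), s[3]='n', s[4]='y', s[5]='n', s[6]='v', s[7]='l', s[8]='n'
Vowels found: 1
Result: 1


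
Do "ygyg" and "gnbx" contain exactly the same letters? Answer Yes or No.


String 1: 'ygyg' -> sorted: 'ggyy'
String 2: 'gnbx' -> sorted: 'bgnx'
Compare sorted forms: 'ggyy' != 'bgnx'
Anagram: No


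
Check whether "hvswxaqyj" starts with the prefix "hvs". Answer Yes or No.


Input string: 'hvswxaqyj'
Prefix to check: 'hvs'
First 3 characters of input: 'hvs'
Match: True
Result: Yes


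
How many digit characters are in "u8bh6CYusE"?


Input string: 'u8bh6CYusE'
Operation: count digit characters (0-9)
Scan: 'u', '8'(digit), 'b', 'h', '6'(digit), 'C', 'Y', 'u', 's', 'E'
Digits found: 2
Result: 2


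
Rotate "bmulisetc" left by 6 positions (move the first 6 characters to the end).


Input: 'bmulisetc', shift = 6
Operation: split at index 6 and swap parts
Front part s[0:6] = 'bmulis'
Back part s[6:] = 'etc'
Rotated = back + front = 'etc' + 'bmulis'
Result: etcbmulis


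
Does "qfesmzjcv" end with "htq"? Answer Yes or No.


Input string: 'qfesmzjcv'
Suffix to check: 'htq'
Last 3 characters of input: 'jcv'
Match: False
Result: No


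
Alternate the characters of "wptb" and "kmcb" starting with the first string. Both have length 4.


String 1: 'wptb'
String 2: 'kmcb'
Operation: alternate characters
Pairs: 'w'+'k', 'p'+'m', 't'+'c', 'b'+'b'
Result: wkpmtcbb


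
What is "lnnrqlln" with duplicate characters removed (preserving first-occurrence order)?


Input: 'lnnrqlln'
Operation: keep first occurrence of each character
Scan: s[0]='l' new -> keep; s[1]='n' new -> keep; s[2]='n' seen -> skip; s[3]='r' new -> keep; s[4]='q' new -> keep; s[5]='l' seen -> skip; s[6]='l' seen -> skip; s[7]='n' seen -> skip
Result: lnrq


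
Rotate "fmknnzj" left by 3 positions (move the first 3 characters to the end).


Input: 'fmknnzj', shift = 3
Operation: split at index 3 and swap parts
Front part s[0:3] = 'fmk'
Back part s[3:] = 'nnzj'
Rotated = back + front = 'nnzj' + 'fmk'
Result: nnzjfmk


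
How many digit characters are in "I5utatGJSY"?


Input string: 'I5utatGJSY'
Operation: count digit characters (0-9)
Scan: 'I', '5'(digit), 'u', 't', 'a', 't', 'G', 'J', 'S', 'Y'
Digits found: 1
Result: 1


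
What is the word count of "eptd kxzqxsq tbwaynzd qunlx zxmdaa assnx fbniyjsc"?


Input string: 'eptd kxzqxsq tbwaynzd qunlx zxmdaa assnx fbniyjsc'
Operation: split by spaces
Words found: 'eptd', 'kxzqxsq', 'tbwaynzd', 'qunlx', 'zxmdaa', 'assnx', 'fbniyjsc'
Word count: 7


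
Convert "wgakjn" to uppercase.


Input string: 'wgakjn'
Operation: convert each letter to uppercase
Mapping: 'w'->'W', 'g'->'G', 'a'->'A', 'k'->'K', 'j'->'J', 'n'->'N'
Result: WGAKJN


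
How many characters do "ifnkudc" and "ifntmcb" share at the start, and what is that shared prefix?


String 1: 'ifnkudc'
String 2: 'ifntmcb'
Compare position by position:
pos 0: 'i' vs 'i' match
pos 1: 'f' vs 'f' match
pos 2: 'n' vs 'n' match
pos 3: 'k' vs 't' differ -> stop
Longest common prefix: "ifn" (length 3)


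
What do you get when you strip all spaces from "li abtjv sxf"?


Input string: 'li abtjv sxf'
Operation: remove all spaces
Words: 'li', 'abtjv', 'sxf'
Join without spaces: liabtjvsxf


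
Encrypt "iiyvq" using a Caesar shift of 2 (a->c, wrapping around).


Input: 'iiyvq', shift = 2
Operation: for each letter, (position + 2) mod 26
Mapping: 'i'(8+2=10)->'k', 'i'(8+2=10)->'k', 'y'(24+2=26, 26 mod 26=0)->'a', 'v'(21+2=23)->'x', 'q'(16+2=18)->'s'
Result: kkaxs


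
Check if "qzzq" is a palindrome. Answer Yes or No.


Input string: 'qzzq'
Reversed: 'qzzq'
Compare pairs: s[0]='q' vs s[3]='q' (match), s[1]='z' vs s[2]='z' (match)
Palindrome: Yes


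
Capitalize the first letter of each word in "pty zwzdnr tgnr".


Input string: 'pty zwzdnr tgnr'
Operation: capitalize first letter of each word
Word transformations: 'pty'->'Pty', 'zwzdnr'->'Zwzdnr', 'tgnr'->'Tgnr'
Result: Pty Zwzdnr Tgnr


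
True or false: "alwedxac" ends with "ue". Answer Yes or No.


Input string: 'alwedxac'
Suffix to check: 'ue'
Last 2 characters of input: 'ac'
Match: False
Result: No


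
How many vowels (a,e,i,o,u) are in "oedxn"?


Input string: 'oedxn'
Operation: count vowels (a, e, i, o, u)
Scan: s[0]='o' (vowel), s[1]='e' (vowel), s[2]='d', s[3]='x', s[4]='n'
Vowels found: 2
Result: 2


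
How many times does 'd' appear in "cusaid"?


Input string: 'cusaid'
Target character: 'd'
Scan each position: s[5]='d'
Matches found at indices: 5
Total: 1


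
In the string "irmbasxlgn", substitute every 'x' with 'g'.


Input string: 'irmbasxlgn'
Operation: replace 'x' with 'g'
Positions of 'x': 6
After replacement: irmbasglgn


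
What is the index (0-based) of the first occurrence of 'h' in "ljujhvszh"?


Input string: 'ljujhvszh'
Target: 'h'
Scanning left to right: s[0]='l', s[1]='j', s[2]='u', s[3]='j', s[4]='h'
First match at index: 4


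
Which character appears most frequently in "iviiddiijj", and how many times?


Input: 'iviiddiijj'
Operation: tally each character
Counts: 'd':2, 'i':5, 'j':2, 'v':1
Maximum: 'i' appears 5 times


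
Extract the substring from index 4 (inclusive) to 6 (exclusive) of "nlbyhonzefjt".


Input string: 'nlbyhonzefjt'
Operation: slice [4:6]
Extract characters: s[4]='h', s[5]='o'
Result: ho


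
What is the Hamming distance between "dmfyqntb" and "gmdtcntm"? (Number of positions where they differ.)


String 1: 'dmfyqntb'
String 2: 'gmdtcntm'
Compare each position: pos 0: 'd'!='g', pos 1: 'm'=='m', pos 2: 'f'!='d', pos 3: 'y'!='t', pos 4: 'q'!='c', pos 5: 'n'=='n', pos 6: 't'=='t', pos 7: 'b'!='m'
Differing positions: 5
Hamming distance: 5


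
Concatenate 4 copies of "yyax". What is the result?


Input string: 'yyax'
Operation: repeat 4 times
Concatenation: 'yyax' + 'yyax' + 'yyax' + 'yyax'
Result: yyaxyyaxyyaxyyax


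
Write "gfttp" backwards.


Input string: 'gfttp'
Operation: reverse character order
Original order: 'g' -> 'f' -> 't' -> 't' -> 'p'
Reversed order: 'p' -> 't' -> 't' -> 'f' -> 'g'
Result: pttfg


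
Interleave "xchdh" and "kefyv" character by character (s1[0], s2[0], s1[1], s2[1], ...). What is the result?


String 1: 'xchdh'
String 2: 'kefyv'
Operation: alternate characters
Pairs: 'x'+'k', 'c'+'e', 'h'+'f', 'd'+'y', 'h'+'v'
Result: xkcehfdyhv


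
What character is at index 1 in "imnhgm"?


Input string: 'imnhgm'
Operation: get character at index 1
Index mapping: s[0]='i', s[1]='m'
Result: 'm'


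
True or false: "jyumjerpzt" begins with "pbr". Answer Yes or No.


Input string: 'jyumjerpzt'
Prefix to check: 'pbr'
First 3 characters of input: 'jyu'
Match: False
Result: No


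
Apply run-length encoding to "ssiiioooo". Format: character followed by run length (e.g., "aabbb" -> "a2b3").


Input: 'ssiiioooo'
Operation: identify consecutive runs
Runs: 'ss' -> s2, 'iii' -> i3, 'oooo' -> o4
Encoded: s2i3o4


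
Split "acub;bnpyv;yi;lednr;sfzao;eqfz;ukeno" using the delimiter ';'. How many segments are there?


Input string: 'acub;bnpyv;yi;lednr;sfzao;eqfz;ukeno'
Delimiter: ';'
Split result: 'acub', 'bnpyv', 'yi', 'lednr', 'sfzao', 'eqfz', 'ukeno'
Number of parts: 7


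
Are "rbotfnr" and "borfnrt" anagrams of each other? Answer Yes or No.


String 1: 'rbotfnr' -> sorted: 'bfnorrt'
String 2: 'borfnrt' -> sorted: 'bfnorrt'
Compare sorted forms: 'bfnorrt' == 'bfnorrt'
Anagram: Yes


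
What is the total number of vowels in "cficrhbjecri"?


Input string: 'cficrhbjecri'
Operation: count vowels (a, e, i, o, u)
Scan: s[0]='c', s[1]='f', s[2]='i' (vowel), s[3]='c', s[4]='r', s[5]='h', s[6]='b', s[7]='j', s[8]='e' (vowel), s[9]='c', s[10]='r', s[11]='i' (vowel)
Vowels found: 3
Result: 3


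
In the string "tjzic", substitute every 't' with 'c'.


Input string: 'tjzic'
Operation: replace 't' with 'c'
Positions of 't': 0
After replacement: cjzic


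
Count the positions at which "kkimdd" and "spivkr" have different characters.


String 1: 'kkimdd'
String 2: 'spivkr'
Compare each position: pos 0: 'k'!='s', pos 1: 'k'!='p', pos 2: 'i'=='i', pos 3: 'm'!='v', pos 4: 'd'!='k', pos 5: 'd'!='r'
Differing positions: 5
Hamming distance: 5


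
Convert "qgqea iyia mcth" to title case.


Input string: 'qgqea iyia mcth'
Operation: capitalize first letter of each word
Word transformations: 'qgqea'->'Qgqea', 'iyia'->'Iyia', 'mcth'->'Mcth'
Result: Qgqea Iyia Mcth


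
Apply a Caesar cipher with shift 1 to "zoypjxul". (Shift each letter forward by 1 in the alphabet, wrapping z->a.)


Input: 'zoypjxul', shift = 1
Operation: for each letter, (position + 1) mod 26
Mapping: 'z'(25+1=26, 26 mod 26=0)->'a', 'o'(14+1=15)->'p', 'y'(24+1=25)->'z', 'p'(15+1=16)->'q', 'j'(9+1=10)->'k', 'x'(23+1=24)->'y', 'u'(20+1=21)->'v', 'l'(11+1=12)->'m'
Result: apzqkyvm


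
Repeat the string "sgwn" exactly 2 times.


Input string: 'sgwn'
Operation: repeat 2 times
Concatenation: 'sgwn' + 'sgwn'
Result: sgwnsgwn


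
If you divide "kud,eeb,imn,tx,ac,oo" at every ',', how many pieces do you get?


Input string: 'kud,eeb,imn,tx,ac,oo'
Delimiter: ','
Split result: 'kud', 'eeb', 'imn', 'tx', 'ac', 'oo'
Number of parts: 6


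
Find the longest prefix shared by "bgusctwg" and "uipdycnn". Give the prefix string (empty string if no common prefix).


String 1: 'bgusctwg'
String 2: 'uipdycnn'
Compare position by position:
pos 0: 'b' vs 'u' differ -> stop
Longest common prefix: "" (length 0)


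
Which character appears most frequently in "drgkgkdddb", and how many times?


Input: 'drgkgkdddb'
Operation: tally each character
Counts: 'b':1, 'd':4, 'g':2, 'k':2, 'r':1
Maximum: 'd' appears 4 times


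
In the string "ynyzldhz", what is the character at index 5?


Input string: 'ynyzldhz'
Operation: get character at index 5
Index mapping: s[0]='y', s[1]='n', s[2]='y', s[3]='z', s[4]='l', s[5]='d'
Result: 'd'


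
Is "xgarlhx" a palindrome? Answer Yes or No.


Input string: 'xgarlhx'
Reversed: 'xhlragx'
Compare pairs: s[0]='x' vs s[6]='x' (match), s[1]='g' vs s[5]='h' (mismatch), s[2]='a' vs s[4]='l' (mismatch)
Palindrome: No


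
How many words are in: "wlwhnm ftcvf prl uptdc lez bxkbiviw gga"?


Input string: 'wlwhnm ftcvf prl uptdc lez bxkbiviw gga'
Operation: split by spaces
Words found: 'wlwhnm', 'ftcvf', 'prl', 'uptdc', 'lez', 'bxkbiviw', 'gga'
Word count: 7


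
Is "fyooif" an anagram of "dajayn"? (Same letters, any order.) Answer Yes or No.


String 1: 'dajayn' -> sorted: 'aadjny'
String 2: 'fyooif' -> sorted: 'ffiooy'
Compare sorted forms: 'aadjny' != 'ffiooy'
Anagram: No


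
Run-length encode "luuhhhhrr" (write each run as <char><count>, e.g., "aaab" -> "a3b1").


Input: 'luuhhhhrr'
Operation: identify consecutive runs
Runs: 'l' -> l1, 'uu' -> u2, 'hhhh' -> h4, 'rr' -> r2
Encoded: l1u2h4r2


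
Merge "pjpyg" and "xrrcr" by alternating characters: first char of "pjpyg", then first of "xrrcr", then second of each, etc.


String 1: 'pjpyg'
String 2: 'xrrcr'
Operation: alternate characters
Pairs: 'p'+'x', 'j'+'r', 'p'+'r', 'y'+'c', 'g'+'r'
Result: pxjrprycgr


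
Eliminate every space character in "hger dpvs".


Input string: 'hger dpvs'
Operation: remove all spaces
Words: 'hger', 'dpvs'
Join without spaces: hgerdpvs


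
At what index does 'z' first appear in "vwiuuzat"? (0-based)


Input string: 'vwiuuzat'
Target: 'z'
Scanning left to right: s[0]='v', s[1]='w', s[2]='i', s[3]='u', s[4]='u', s[5]='z'
First match at index: 5


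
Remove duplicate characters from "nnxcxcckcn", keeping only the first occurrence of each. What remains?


Input: 'nnxcxcckcn'
Operation: keep first occurrence of each character
Scan: s[0]='n' new -> keep; s[1]='n' seen -> skip; s[2]='x' new -> keep; s[3]='c' new -> keep; s[4]='x' seen -> skip; s[5]='c' seen -> skip; s[6]='c' seen -> skip; s[7]='k' new -> keep; s[8]='c' seen -> skip; s[9]='n' seen -> skip
Result: nxck


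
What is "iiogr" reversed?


Input string: 'iiogr'
Operation: reverse character order
Original order: 'i' -> 'i' -> 'o' -> 'g' -> 'r'
Reversed order: 'r' -> 'g' -> 'o' -> 'i' -> 'i'
Result: rgoii


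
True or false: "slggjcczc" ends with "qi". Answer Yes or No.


Input string: 'slggjcczc'
Suffix to check: 'qi'
Last 2 characters of input: 'zc'
Match: False
Result: No


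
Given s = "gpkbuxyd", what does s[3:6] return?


Input string: 'gpkbuxyd'
Operation: slice [3:6]
Extract characters: s[3]='b', s[4]='u', s[5]='x'
Result: bux


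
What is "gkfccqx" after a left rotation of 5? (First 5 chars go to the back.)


Input: 'gkfccqx', shift = 5
Operation: split at index 5 and swap parts
Front part s[0:5] = 'gkfcc'
Back part s[5:] = 'qx'
Rotated = back + front = 'qx' + 'gkfcc'
Result: qxgkfcc


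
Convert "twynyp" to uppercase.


Input string: 'twynyp'
Operation: convert each letter to uppercase
Mapping: 't'->'T', 'w'->'W', 'y'->'Y', 'n'->'N', 'y'->'Y', 'p'->'P'
Result: TWYNYP


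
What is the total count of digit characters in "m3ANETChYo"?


Input string: 'm3ANETChYo'
Operation: count digit characters (0-9)
Scan: 'm', '3'(digit), 'A', 'N', 'E', 'T', 'C', 'h', 'Y', 'o'
Digits found: 1
Result: 1


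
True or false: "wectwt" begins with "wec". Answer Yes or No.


Input string: 'wectwt'
Prefix to check: 'wec'
First 3 characters of input: 'wec'
Match: True
Result: Yes


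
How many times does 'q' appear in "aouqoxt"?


Input string: 'aouqoxt'
Target character: 'q'
Scan each position: s[3]='q'
Matches found at indices: 3
Total: 1


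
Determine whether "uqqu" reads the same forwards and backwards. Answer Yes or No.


Input string: 'uqqu'
Reversed: 'uqqu'
Compare pairs: s[0]='u' vs s[3]='u' (match), s[1]='q' vs s[2]='q' (match)
Palindrome: Yes


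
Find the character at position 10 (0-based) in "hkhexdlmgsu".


Input string: 'hkhexdlmgsu'
Operation: get character at index 10
Index mapping: s[0]='h', s[1]='k', s[2]='h', s[3]='e', s[4]='x', s[5]='d', s[6]='l', s[7]='m', s[8]='g', s[9]='s', s[10]='u'
Result: 'u'


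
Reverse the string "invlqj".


Input string: 'invlqj'
Operation: reverse character order
Original order: 'i' -> 'n' -> 'v' -> 'l' -> 'q' -> 'j'
Reversed order: 'j' -> 'q' -> 'l' -> 'v' -> 'n' -> 'i'
Result: jqlvni


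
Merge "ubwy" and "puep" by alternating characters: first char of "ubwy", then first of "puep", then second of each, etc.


String 1: 'ubwy'
String 2: 'puep'
Operation: alternate characters
Pairs: 'u'+'p', 'b'+'u', 'w'+'e', 'y'+'p'
Result: upbuweyp


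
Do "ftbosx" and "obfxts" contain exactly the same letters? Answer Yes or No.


String 1: 'ftbosx' -> sorted: 'bfostx'
String 2: 'obfxts' -> sorted: 'bfostx'
Compare sorted forms: 'bfostx' == 'bfostx'
Anagram: Yes


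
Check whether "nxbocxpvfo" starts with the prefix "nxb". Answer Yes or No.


Input string: 'nxbocxpvfo'
Prefix to check: 'nxb'
First 3 characters of input: 'nxb'
Match: True
Result: Yes


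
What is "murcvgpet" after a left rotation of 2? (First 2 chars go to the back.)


Input: 'murcvgpet', shift = 2
Operation: split at index 2 and swap parts
Front part s[0:2] = 'mu'
Back part s[2:] = 'rcvgpet'
Rotated = back + front = 'rcvgpet' + 'mu'
Result: rcvgpetmu


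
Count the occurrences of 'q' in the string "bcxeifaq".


Input string: 'bcxeifaq'
Target character: 'q'
Scan each position: s[7]='q'
Matches found at indices: 7
Total: 1


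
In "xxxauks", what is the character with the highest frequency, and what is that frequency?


Input: 'xxxauks'
Operation: tally each character
Counts: 'a':1, 'k':1, 's':1, 'u':1, 'x':3
Maximum: 'x' appears 3 times


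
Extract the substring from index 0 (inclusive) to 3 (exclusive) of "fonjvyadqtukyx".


Input string: 'fonjvyadqtukyx'
Operation: slice [0:3]
Extract characters: s[0]='f', s[1]='o', s[2]='n'
Result: fon


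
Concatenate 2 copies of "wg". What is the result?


Input string: 'wg'
Operation: repeat 2 times
Concatenation: 'wg' + 'wg'
Result: wgwg


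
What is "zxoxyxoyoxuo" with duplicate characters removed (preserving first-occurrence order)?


Input: 'zxoxyxoyoxuo'
Operation: keep first occurrence of each character
Scan: s[0]='z' new -> keep; s[1]='x' new -> keep; s[2]='o' new -> keep; s[3]='x' seen -> skip; s[4]='y' new -> keep; s[5]='x' seen -> skip; s[6]='o' seen -> skip; s[7]='y' seen -> skip; s[8]='o' seen -> skip; s[9]='x' seen -> skip; s[10]='u' new -> keep; s[11]='o' seen -> skip
Result: zxoyu


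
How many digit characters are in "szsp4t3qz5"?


Input string: 'szsp4t3qz5'
Operation: count digit characters (0-9)
Scan: 's', 'z', 's', 'p', '4'(digit), 't', '3'(digit), 'q', 'z', '5'(digit)
Digits found: 3
Result: 3


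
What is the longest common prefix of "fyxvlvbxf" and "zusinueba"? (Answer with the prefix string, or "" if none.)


String 1: 'fyxvlvbxf'
String 2: 'zusinueba'
Compare position by position:
pos 0: 'f' vs 'z' differ -> stop
Longest common prefix: "" (length 0)


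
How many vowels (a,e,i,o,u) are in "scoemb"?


Input string: 'scoemb'
Operation: count vowels (a, e, i, o, u)
Scan: s[0]='s', s[1]='c', s[2]='o' (vowel), s[3]='e' (vowel), s[4]='m', s[5]='b'
Vowels found: 2
Result: 2


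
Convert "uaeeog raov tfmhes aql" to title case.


Input string: 'uaeeog raov tfmhes aql'
Operation: capitalize first letter of each word
Word transformations: 'uaeeog'->'Uaeeog', 'raov'->'Raov', 'tfmhes'->'Tfmhes', 'aql'->'Aql'
Result: Uaeeog Raov Tfmhes Aql


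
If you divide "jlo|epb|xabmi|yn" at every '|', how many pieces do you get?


Input string: 'jlo|epb|xabmi|yn'
Delimiter: '|'
Split result: 'jlo', 'epb', 'xabmi', 'yn'
Number of parts: 4


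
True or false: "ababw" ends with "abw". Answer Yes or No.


Input string: 'ababw'
Suffix to check: 'abw'
Last 3 characters of input: 'abw'
Match: True
Result: Yes


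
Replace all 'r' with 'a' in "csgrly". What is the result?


Input string: 'csgrly'
Operation: replace 'r' with 'a'
Positions of 'r': 3
After replacement: csgaly


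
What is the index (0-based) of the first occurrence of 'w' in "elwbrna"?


Input string: 'elwbrna'
Target: 'w'
Scanning left to right: s[0]='e', s[1]='l', s[2]='w'
First match at index: 2


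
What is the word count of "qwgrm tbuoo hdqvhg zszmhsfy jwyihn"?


Input string: 'qwgrm tbuoo hdqvhg zszmhsfy jwyihn'
Operation: split by spaces
Words found: 'qwgrm', 'tbuoo', 'hdqvhg', 'zszmhsfy', 'jwyihn'
Word count: 5


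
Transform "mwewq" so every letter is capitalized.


Input string: 'mwewq'
Operation: convert each letter to uppercase
Mapping: 'm'->'M', 'w'->'W', 'e'->'E', 'w'->'W', 'q'->'Q'
Result: MWEWQ


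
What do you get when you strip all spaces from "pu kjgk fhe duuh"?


Input string: 'pu kjgk fhe duuh'
Operation: remove all spaces
Words: 'pu', 'kjgk', 'fhe', 'duuh'
Join without spaces: pukjgkfheduuh


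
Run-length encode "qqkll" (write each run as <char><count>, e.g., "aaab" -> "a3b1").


Input: 'qqkll'
Operation: identify consecutive runs
Runs: 'qq' -> q2, 'k' -> k1, 'll' -> l2
Encoded: q2k1l2


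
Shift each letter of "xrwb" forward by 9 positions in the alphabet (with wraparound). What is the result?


Input: 'xrwb', shift = 9
Operation: for each letter, (position + 9) mod 26
Mapping: 'x'(23+9=32, 32 mod 26=6)->'g', 'r'(17+9=26, 26 mod 26=0)->'a', 'w'(22+9=31, 31 mod 26=5)->'f', 'b'(1+9=10)->'k'
Result: gafk


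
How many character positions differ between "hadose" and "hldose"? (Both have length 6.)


String 1: 'hadose'
String 2: 'hldose'
Compare each position: pos 0: 'h'=='h', pos 1: 'a'!='l', pos 2: 'd'=='d', pos 3: 'o'=='o', pos 4: 's'=='s', pos 5: 'e'=='e'
Differing positions: 1
Hamming distance: 1


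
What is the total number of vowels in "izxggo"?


Input string: 'izxggo'
Operation: count vowels (a, e, i, o, u)
Scan: s[0]='i' (vowel), s[1]='z', s[2]='x', s[3]='g', s[4]='g', s[5]='o' (vowel)
Vowels found: 2
Result: 2


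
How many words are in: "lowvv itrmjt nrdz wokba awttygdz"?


Input string: 'lowvv itrmjt nrdz wokba awttygdz'
Operation: split by spaces
Words found: 'lowvv', 'itrmjt', 'nrdz', 'wokba', 'awttygdz'
Word count: 5


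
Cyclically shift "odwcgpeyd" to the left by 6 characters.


Input: 'odwcgpeyd', shift = 6
Operation: split at index 6 and swap parts
Front part s[0:6] = 'odwcgp'
Back part s[6:] = 'eyd'
Rotated = back + front = 'eyd' + 'odwcgp'
Result: eydodwcgp


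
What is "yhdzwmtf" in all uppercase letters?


Input string: 'yhdzwmtf'
Operation: convert each letter to uppercase
Mapping: 'y'->'Y', 'h'->'H', 'd'->'D', 'z'->'Z', 'w'->'W', 'm'->'M', 't'->'T', 'f'->'F'
Result: YHDZWMTF


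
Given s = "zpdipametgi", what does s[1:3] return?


Input string: 'zpdipametgi'
Operation: slice [1:3]
Extract characters: s[1]='p', s[2]='d'
Result: pd


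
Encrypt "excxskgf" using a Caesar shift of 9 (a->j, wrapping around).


Input: 'excxskgf', shift = 9
Operation: for each letter, (position + 9) mod 26
Mapping: 'e'(4+9=13)->'n', 'x'(23+9=32, 32 mod 26=6)->'g', 'c'(2+9=11)->'l', 'x'(23+9=32, 32 mod 26=6)->'g', 's'(18+9=27, 27 mod 26=1)->'b', 'k'(10+9=19)->'t', 'g'(6+9=15)->'p', 'f'(5+9=14)->'o'
Result: nglgbtpo


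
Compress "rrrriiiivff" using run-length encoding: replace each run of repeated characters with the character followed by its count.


Input: 'rrrriiiivff'
Operation: identify consecutive runs
Runs: 'rrrr' -> r4, 'iiii' -> i4, 'v' -> v1, 'ff' -> f2
Encoded: r4i4v1f2


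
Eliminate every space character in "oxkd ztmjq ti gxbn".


Input string: 'oxkd ztmjq ti gxbn'
Operation: remove all spaces
Words: 'oxkd', 'ztmjq', 'ti', 'gxbn'
Join without spaces: oxkdztmjqtigxbn


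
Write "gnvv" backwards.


Input string: 'gnvv'
Operation: reverse character order
Original order: 'g' -> 'n' -> 'v' -> 'v'
Reversed order: 'v' -> 'v' -> 'n' -> 'g'
Result: vvng


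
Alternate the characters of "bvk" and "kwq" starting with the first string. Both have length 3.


String 1: 'bvk'
String 2: 'kwq'
Operation: alternate characters
Pairs: 'b'+'k', 'v'+'w', 'k'+'q'
Result: bkvwkq


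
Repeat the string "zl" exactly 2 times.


Input string: 'zl'
Operation: repeat 2 times
Concatenation: 'zl' + 'zl'
Result: zlzl


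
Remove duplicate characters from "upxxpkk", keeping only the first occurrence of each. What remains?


Input: 'upxxpkk'
Operation: keep first occurrence of each character
Scan: s[0]='u' new -> keep; s[1]='p' new -> keep; s[2]='x' new -> keep; s[3]='x' seen -> skip; s[4]='p' seen -> skip; s[5]='k' new -> keep; s[6]='k' seen -> skip
Result: upxk


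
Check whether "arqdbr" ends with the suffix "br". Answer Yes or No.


Input string: 'arqdbr'
Suffix to check: 'br'
Last 2 characters of input: 'br'
Match: True
Result: Yes


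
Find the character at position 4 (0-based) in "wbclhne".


Input string: 'wbclhne'
Operation: get character at index 4
Index mapping: s[0]='w', s[1]='b', s[2]='c', s[3]='l', s[4]='h'
Result: 'h'


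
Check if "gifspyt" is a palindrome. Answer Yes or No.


Input string: 'gifspyt'
Reversed: 'typsfig'
Compare pairs: s[0]='g' vs s[6]='t' (mismatch), s[1]='i' vs s[5]='y' (mismatch), s[2]='f' vs s[4]='p' (mismatch)
Palindrome: No


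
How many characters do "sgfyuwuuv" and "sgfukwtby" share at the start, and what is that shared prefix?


String 1: 'sgfyuwuuv'
String 2: 'sgfukwtby'
Compare position by position:
pos 0: 's' vs 's' match
pos 1: 'g' vs 'g' match
pos 2: 'f' vs 'f' match
pos 3: 'y' vs 'u' differ -> stop
Longest common prefix: "sgf" (length 3)


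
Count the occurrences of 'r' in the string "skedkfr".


Input string: 'skedkfr'
Target character: 'r'
Scan each position: s[6]='r'
Matches found at indices: 6
Total: 1


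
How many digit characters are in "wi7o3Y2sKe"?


Input string: 'wi7o3Y2sKe'
Operation: count digit characters (0-9)
Scan: 'w', 'i', '7'(digit), 'o', '3'(digit), 'Y', '2'(digit), 's', 'K', 'e'
Digits found: 3
Result: 3


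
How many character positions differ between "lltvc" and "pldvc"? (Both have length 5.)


String 1: 'lltvc'
String 2: 'pldvc'
Compare each position: pos 0: 'l'!='p', pos 1: 'l'=='l', pos 2: 't'!='d', pos 3: 'v'=='v', pos 4: 'c'=='c'
Differing positions: 2
Hamming distance: 2


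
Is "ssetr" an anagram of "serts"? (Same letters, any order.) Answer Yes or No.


String 1: 'serts' -> sorted: 'ersst'
String 2: 'ssetr' -> sorted: 'ersst'
Compare sorted forms: 'ersst' == 'ersst'
Anagram: Yes


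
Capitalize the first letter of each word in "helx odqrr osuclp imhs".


Input string: 'helx odqrr osuclp imhs'
Operation: capitalize first letter of each word
Word transformations: 'helx'->'Helx', 'odqrr'->'Odqrr', 'osuclp'->'Osuclp', 'imhs'->'Imhs'
Result: Helx Odqrr Osuclp Imhs


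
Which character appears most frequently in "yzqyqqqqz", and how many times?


Input: 'yzqyqqqqz'
Operation: tally each character
Counts: 'q':5, 'y':2, 'z':2
Maximum: 'q' appears 5 times


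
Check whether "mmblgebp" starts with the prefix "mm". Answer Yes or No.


Input string: 'mmblgebp'
Prefix to check: 'mm'
First 2 characters of input: 'mm'
Match: True
Result: Yes


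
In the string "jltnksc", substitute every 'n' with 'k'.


Input string: 'jltnksc'
Operation: replace 'n' with 'k'
Positions of 'n': 3
After replacement: jltkksc


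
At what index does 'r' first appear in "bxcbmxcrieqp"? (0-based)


Input string: 'bxcbmxcrieqp'
Target: 'r'
Scanning left to right: s[0]='b', s[1]='x', s[2]='c', s[3]='b', s[4]='m', s[5]='x', s[6]='c', s[7]='r'
First match at index: 7


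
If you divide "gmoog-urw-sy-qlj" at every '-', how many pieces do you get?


Input string: 'gmoog-urw-sy-qlj'
Delimiter: '-'
Split result: 'gmoog', 'urw', 'sy', 'qlj'
Number of parts: 4


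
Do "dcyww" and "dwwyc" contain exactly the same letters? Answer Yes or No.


String 1: 'dcyww' -> sorted: 'cdwwy'
String 2: 'dwwyc' -> sorted: 'cdwwy'
Compare sorted forms: 'cdwwy' == 'cdwwy'
Anagram: Yes


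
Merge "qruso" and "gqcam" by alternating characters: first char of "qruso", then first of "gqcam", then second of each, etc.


String 1: 'qruso'
String 2: 'gqcam'
Operation: alternate characters
Pairs: 'q'+'g', 'r'+'q', 'u'+'c', 's'+'a', 'o'+'m'
Result: qgrqucsaom
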